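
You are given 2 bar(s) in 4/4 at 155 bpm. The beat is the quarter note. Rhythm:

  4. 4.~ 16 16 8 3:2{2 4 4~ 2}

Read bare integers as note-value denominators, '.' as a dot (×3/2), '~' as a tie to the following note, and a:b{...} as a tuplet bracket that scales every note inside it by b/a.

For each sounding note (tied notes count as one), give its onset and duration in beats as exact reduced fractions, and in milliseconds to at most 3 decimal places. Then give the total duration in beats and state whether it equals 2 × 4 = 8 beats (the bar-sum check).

1) 0.0ms=0b +580.645ms=3/2b
2) 580.645ms=3/2b +677.419ms=7/4b
3) 1258.065ms=13/4b +96.774ms=1/4b
4) 1354.839ms=7/2b +193.548ms=1/2b
5) 1548.387ms=4b +516.129ms=4/3b
6) 2064.516ms=16/3b +258.065ms=2/3b
7) 2322.581ms=6b +774.194ms=2b
Σ=8b of 8 (155bpm 4/4) — PASS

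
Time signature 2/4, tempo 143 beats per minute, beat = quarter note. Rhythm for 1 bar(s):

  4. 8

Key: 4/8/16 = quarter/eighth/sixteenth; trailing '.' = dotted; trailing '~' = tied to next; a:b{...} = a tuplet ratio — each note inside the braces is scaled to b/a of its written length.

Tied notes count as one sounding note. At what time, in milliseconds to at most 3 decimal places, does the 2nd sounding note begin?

note 2 onset = 3/2b = 629.371ms

1. 0.0ms @ 0 + 629.371ms (3/2)
2. 629.371ms @ 3/2 + 209.79ms (1/2)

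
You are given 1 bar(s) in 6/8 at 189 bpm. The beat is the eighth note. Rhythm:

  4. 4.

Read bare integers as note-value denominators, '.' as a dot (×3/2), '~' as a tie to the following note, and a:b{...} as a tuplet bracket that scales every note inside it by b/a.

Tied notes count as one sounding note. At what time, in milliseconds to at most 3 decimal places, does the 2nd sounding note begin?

note 2 onset = 3b = 952.381ms

1. 0.0ms @ 0 + 952.381ms (3)
2. 952.381ms @ 3 + 952.381ms (3)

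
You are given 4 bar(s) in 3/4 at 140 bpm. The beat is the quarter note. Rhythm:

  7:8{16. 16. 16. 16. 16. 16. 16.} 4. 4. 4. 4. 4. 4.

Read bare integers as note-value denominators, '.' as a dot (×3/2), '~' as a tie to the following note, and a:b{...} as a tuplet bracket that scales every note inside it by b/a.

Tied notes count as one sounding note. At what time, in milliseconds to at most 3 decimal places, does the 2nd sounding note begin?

note 2 onset = 3/7b = 183.673ms

1. 0.0ms @ 0 + 183.673ms (3/7)
2. 183.673ms @ 3/7 + 183.673ms (3/7)
3. 367.347ms @ 6/7 + 183.673ms (3/7)
4. 551.02ms @ 9/7 + 183.673ms (3/7)
5. 734.694ms @ 12/7 + 183.673ms (3/7)
6. 918.367ms @ 15/7 + 183.673ms (3/7)
7. 1102.041ms @ 18/7 + 183.673ms (3/7)
8. 1285.714ms @ 3 + 642.857ms (3/2)
9. 1928.571ms @ 9/2 + 642.857ms (3/2)
10. 2571.429ms @ 6 + 642.857ms (3/2)
11. 3214.286ms @ 15/2 + 642.857ms (3/2)
12. 3857.143ms @ 9 + 642.857ms (3/2)
13. 4500.0ms @ 21/2 + 642.857ms (3/2)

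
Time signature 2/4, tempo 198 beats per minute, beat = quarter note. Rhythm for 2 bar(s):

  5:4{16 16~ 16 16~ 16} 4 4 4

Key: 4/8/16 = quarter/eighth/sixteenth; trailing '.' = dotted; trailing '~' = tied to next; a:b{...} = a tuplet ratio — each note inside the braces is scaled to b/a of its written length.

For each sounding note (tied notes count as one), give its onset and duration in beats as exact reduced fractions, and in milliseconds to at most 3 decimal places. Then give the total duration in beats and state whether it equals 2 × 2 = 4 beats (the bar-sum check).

1) 0.0ms=0b +60.606ms=1/5b
2) 60.606ms=1/5b +121.212ms=2/5b
3) 181.818ms=3/5b +121.212ms=2/5b
4) 303.03ms=1b +303.03ms=1b
5) 606.061ms=2b +303.03ms=1b
6) 909.091ms=3b +303.03ms=1b
Σ=4b of 4 (198bpm 2/4) — PASS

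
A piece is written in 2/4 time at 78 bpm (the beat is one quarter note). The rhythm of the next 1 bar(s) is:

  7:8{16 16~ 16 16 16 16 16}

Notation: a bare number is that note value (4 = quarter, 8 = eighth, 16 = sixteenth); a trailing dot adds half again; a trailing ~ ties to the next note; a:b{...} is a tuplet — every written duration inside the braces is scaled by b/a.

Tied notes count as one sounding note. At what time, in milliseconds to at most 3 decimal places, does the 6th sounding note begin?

1. 0.0ms @ 0 + 219.78ms (2/7)
2. 219.78ms @ 2/7 + 439.56ms (4/7)
3. 659.341ms @ 6/7 + 219.78ms (2/7)
4. 879.121ms @ 8/7 + 219.78ms (2/7)
5. 1098.901ms @ 10/7 + 219.78ms (2/7)
6. 1318.681ms @ 12/7 + 219.78ms (2/7)

note 6 onset = 12/7b = 1318.681ms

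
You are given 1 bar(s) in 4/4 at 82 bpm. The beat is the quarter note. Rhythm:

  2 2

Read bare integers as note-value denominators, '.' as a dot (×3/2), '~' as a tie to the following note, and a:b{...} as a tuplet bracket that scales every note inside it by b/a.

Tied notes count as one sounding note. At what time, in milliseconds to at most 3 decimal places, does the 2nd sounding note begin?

1. 0.0ms @ 0 + 1463.415ms (2)
2. 1463.415ms @ 2 + 1463.415ms (2)

note 2 onset = 2b = 1463.415ms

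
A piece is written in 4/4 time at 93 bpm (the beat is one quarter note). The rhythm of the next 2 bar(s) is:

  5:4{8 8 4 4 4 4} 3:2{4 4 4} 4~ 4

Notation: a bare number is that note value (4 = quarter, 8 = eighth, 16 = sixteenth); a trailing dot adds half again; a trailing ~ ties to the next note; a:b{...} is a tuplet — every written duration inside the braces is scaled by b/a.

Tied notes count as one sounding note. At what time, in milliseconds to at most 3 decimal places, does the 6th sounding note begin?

note 6 onset = 16/5b = 2064.516ms

1. 0.0ms @ 0 + 258.065ms (2/5)
2. 258.065ms @ 2/5 + 258.065ms (2/5)
3. 516.129ms @ 4/5 + 516.129ms (4/5)
4. 1032.258ms @ 8/5 + 516.129ms (4/5)
5. 1548.387ms @ 12/5 + 516.129ms (4/5)
6. 2064.516ms @ 16/5 + 516.129ms (4/5)
7. 2580.645ms @ 4 + 430.108ms (2/3)
8. 3010.753ms @ 14/3 + 430.108ms (2/3)
9. 3440.86ms @ 16/3 + 430.108ms (2/3)
10. 3870.968ms @ 6 + 1290.323ms (2)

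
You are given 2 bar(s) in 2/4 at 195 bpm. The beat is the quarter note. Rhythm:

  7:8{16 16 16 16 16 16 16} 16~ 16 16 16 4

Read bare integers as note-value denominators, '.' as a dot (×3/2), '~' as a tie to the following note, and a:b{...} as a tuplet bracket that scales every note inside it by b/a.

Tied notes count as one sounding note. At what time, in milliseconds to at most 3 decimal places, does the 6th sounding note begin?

note 6 onset = 10/7b = 439.56ms

1. 0.0ms @ 0 + 87.912ms (2/7)
2. 87.912ms @ 2/7 + 87.912ms (2/7)
3. 175.824ms @ 4/7 + 87.912ms (2/7)
4. 263.736ms @ 6/7 + 87.912ms (2/7)
5. 351.648ms @ 8/7 + 87.912ms (2/7)
6. 439.56ms @ 10/7 + 87.912ms (2/7)
7. 527.473ms @ 12/7 + 87.912ms (2/7)
8. 615.385ms @ 2 + 153.846ms (1/2)
9. 769.231ms @ 5/2 + 76.923ms (1/4)
10. 846.154ms @ 11/4 + 76.923ms (1/4)
11. 923.077ms @ 3 + 307.692ms (1)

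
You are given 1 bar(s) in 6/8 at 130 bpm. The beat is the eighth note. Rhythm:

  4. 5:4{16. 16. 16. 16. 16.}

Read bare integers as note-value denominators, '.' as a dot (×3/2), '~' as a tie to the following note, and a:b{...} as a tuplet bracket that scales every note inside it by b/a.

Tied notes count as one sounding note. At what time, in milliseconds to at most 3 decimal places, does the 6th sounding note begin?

note 6 onset = 27/5b = 2492.308ms

1. 0.0ms @ 0 + 1384.615ms (3)
2. 1384.615ms @ 3 + 276.923ms (3/5)
3. 1661.538ms @ 18/5 + 276.923ms (3/5)
4. 1938.462ms @ 21/5 + 276.923ms (3/5)
5. 2215.385ms @ 24/5 + 276.923ms (3/5)
6. 2492.308ms @ 27/5 + 276.923ms (3/5)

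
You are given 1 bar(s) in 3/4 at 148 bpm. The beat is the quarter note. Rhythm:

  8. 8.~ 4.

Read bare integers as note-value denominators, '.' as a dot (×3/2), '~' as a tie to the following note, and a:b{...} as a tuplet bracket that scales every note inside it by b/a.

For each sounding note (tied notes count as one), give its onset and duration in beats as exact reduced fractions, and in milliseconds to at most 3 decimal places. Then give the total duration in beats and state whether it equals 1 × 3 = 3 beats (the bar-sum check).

1) 0.0ms=0b +304.054ms=3/4b
2) 304.054ms=3/4b +912.162ms=9/4b
Σ=3b of 3 (148bpm 3/4) — PASS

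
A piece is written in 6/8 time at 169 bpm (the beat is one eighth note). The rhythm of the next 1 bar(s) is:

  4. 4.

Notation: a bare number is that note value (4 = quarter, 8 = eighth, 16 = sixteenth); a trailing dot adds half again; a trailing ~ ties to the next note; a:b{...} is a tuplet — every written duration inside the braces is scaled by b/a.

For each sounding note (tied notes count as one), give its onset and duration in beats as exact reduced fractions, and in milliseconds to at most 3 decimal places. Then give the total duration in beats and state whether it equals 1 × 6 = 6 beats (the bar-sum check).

1) 0.0ms=0b +1065.089ms=3b
2) 1065.089ms=3b +1065.089ms=3b
Σ=6b of 6 (169bpm 6/8) — PASS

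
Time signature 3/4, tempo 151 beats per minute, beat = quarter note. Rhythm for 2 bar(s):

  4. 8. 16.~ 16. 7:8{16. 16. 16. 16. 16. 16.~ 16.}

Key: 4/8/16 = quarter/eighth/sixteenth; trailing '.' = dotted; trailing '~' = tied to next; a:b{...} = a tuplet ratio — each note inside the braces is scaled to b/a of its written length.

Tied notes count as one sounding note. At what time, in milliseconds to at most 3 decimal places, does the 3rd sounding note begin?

note 3 onset = 9/4b = 894.04ms

1. 0.0ms @ 0 + 596.026ms (3/2)
2. 596.026ms @ 3/2 + 298.013ms (3/4)
3. 894.04ms @ 9/4 + 298.013ms (3/4)
4. 1192.053ms @ 3 + 170.293ms (3/7)
5. 1362.346ms @ 24/7 + 170.293ms (3/7)
6. 1532.64ms @ 27/7 + 170.293ms (3/7)
7. 1702.933ms @ 30/7 + 170.293ms (3/7)
8. 1873.226ms @ 33/7 + 170.293ms (3/7)
9. 2043.519ms @ 36/7 + 340.587ms (6/7)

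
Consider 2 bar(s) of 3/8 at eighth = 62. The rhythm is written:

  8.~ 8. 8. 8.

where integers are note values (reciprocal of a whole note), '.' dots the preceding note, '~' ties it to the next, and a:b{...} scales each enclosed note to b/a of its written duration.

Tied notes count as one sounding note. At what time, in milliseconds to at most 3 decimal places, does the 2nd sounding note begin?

note 2 onset = 3b = 2903.226ms

1. 0.0ms @ 0 + 2903.226ms (3)
2. 2903.226ms @ 3 + 1451.613ms (3/2)
3. 4354.839ms @ 9/2 + 1451.613ms (3/2)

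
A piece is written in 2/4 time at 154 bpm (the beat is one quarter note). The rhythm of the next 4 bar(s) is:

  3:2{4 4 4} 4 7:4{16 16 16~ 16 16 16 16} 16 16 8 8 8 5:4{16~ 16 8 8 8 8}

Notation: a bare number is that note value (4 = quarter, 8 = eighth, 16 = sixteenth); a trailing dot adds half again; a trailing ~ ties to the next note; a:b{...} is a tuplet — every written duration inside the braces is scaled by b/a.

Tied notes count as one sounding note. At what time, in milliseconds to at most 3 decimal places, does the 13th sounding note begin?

note 13 onset = 9/2b = 1753.247ms

1. 0.0ms @ 0 + 259.74ms (2/3)
2. 259.74ms @ 2/3 + 259.74ms (2/3)
3. 519.481ms @ 4/3 + 259.74ms (2/3)
4. 779.221ms @ 2 + 389.61ms (1)
5. 1168.831ms @ 3 + 55.659ms (1/7)
6. 1224.49ms @ 22/7 + 55.659ms (1/7)
7. 1280.148ms @ 23/7 + 111.317ms (2/7)
8. 1391.466ms @ 25/7 + 55.659ms (1/7)
9. 1447.124ms @ 26/7 + 55.659ms (1/7)
10. 1502.783ms @ 27/7 + 55.659ms (1/7)
11. 1558.442ms @ 4 + 97.403ms (1/4)
12. 1655.844ms @ 17/4 + 97.403ms (1/4)
13. 1753.247ms @ 9/2 + 194.805ms (1/2)
14. 1948.052ms @ 5 + 194.805ms (1/2)
15. 2142.857ms @ 11/2 + 194.805ms (1/2)
16. 2337.662ms @ 6 + 155.844ms (2/5)
17. 2493.506ms @ 32/5 + 155.844ms (2/5)
18. 2649.351ms @ 34/5 + 155.844ms (2/5)
19. 2805.195ms @ 36/5 + 155.844ms (2/5)
20. 2961.039ms @ 38/5 + 155.844ms (2/5)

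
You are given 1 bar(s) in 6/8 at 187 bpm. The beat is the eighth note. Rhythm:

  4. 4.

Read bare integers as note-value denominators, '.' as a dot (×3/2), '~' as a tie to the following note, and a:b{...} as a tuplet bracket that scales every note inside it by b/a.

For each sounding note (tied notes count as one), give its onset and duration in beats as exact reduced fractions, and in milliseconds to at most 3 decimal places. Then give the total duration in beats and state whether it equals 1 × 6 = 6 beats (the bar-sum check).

1) 0.0ms=0b +962.567ms=3b
2) 962.567ms=3b +962.567ms=3b
Σ=6b of 6 (187bpm 6/8) — PASS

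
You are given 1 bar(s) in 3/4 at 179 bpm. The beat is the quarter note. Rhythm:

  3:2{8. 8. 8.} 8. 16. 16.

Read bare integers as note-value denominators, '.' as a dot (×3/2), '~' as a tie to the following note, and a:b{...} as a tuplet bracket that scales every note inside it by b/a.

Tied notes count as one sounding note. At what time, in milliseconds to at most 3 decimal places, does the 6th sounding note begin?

note 6 onset = 21/8b = 879.888ms

1. 0.0ms @ 0 + 167.598ms (1/2)
2. 167.598ms @ 1/2 + 167.598ms (1/2)
3. 335.196ms @ 1 + 167.598ms (1/2)
4. 502.793ms @ 3/2 + 251.397ms (3/4)
5. 754.19ms @ 9/4 + 125.698ms (3/8)
6. 879.888ms @ 21/8 + 125.698ms (3/8)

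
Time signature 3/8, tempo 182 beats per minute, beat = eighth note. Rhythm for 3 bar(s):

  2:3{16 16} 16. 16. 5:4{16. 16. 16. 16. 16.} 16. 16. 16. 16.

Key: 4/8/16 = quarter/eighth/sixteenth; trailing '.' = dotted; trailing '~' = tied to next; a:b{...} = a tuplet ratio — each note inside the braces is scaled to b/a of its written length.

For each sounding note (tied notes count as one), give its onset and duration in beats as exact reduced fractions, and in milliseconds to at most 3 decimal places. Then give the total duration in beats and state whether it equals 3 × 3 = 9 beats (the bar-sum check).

1) 0.0ms=0b +247.253ms=3/4b
2) 247.253ms=3/4b +247.253ms=3/4b
3) 494.505ms=3/2b +247.253ms=3/4b
4) 741.758ms=9/4b +247.253ms=3/4b
5) 989.011ms=3b +197.802ms=3/5b
6) 1186.813ms=18/5b +197.802ms=3/5b
7) 1384.615ms=21/5b +197.802ms=3/5b
8) 1582.418ms=24/5b +197.802ms=3/5b
9) 1780.22ms=27/5b +197.802ms=3/5b
10) 1978.022ms=6b +247.253ms=3/4b
11) 2225.275ms=27/4b +247.253ms=3/4b
12) 2472.527ms=15/2b +247.253ms=3/4b
13) 2719.78ms=33/4b +247.253ms=3/4b
Σ=9b of 9 (182bpm 3/8) — PASS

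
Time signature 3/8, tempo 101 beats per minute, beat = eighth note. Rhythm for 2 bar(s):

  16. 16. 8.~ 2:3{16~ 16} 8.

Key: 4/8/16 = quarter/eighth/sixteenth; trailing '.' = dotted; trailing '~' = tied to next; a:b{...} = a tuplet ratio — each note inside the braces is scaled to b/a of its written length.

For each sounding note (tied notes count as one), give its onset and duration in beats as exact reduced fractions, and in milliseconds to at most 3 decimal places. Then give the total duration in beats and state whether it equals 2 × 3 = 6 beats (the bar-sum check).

1) 0.0ms=0b +445.545ms=3/4b
2) 445.545ms=3/4b +445.545ms=3/4b
3) 891.089ms=3/2b +1782.178ms=3b
4) 2673.267ms=9/2b +891.089ms=3/2b
Σ=6b of 6 (101bpm 3/8) — PASS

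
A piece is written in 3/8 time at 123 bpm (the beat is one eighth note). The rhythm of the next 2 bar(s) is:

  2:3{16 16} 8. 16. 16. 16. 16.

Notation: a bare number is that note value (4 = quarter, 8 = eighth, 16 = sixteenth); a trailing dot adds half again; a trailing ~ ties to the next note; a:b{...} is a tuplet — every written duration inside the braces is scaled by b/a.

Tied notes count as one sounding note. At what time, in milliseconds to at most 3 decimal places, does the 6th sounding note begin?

note 6 onset = 9/2b = 2195.122ms

1. 0.0ms @ 0 + 365.854ms (3/4)
2. 365.854ms @ 3/4 + 365.854ms (3/4)
3. 731.707ms @ 3/2 + 731.707ms (3/2)
4. 1463.415ms @ 3 + 365.854ms (3/4)
5. 1829.268ms @ 15/4 + 365.854ms (3/4)
6. 2195.122ms @ 9/2 + 365.854ms (3/4)
7. 2560.976ms @ 21/4 + 365.854ms (3/4)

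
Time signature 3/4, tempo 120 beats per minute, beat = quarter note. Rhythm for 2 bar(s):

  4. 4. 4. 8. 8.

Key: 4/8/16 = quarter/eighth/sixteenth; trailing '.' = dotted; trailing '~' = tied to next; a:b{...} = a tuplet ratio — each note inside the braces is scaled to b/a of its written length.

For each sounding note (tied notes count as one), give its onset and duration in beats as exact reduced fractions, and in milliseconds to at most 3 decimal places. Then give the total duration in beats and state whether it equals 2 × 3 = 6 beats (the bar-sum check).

1) 0.0ms=0b +750.0ms=3/2b
2) 750.0ms=3/2b +750.0ms=3/2b
3) 1500.0ms=3b +750.0ms=3/2b
4) 2250.0ms=9/2b +375.0ms=3/4b
5) 2625.0ms=21/4b +375.0ms=3/4b
Σ=6b of 6 (120bpm 3/4) — PASS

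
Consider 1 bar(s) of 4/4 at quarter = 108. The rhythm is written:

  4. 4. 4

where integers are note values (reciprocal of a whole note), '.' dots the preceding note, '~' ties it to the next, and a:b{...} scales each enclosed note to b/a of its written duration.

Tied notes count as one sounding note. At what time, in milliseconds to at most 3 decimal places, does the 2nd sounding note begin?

note 2 onset = 3/2b = 833.333ms

1. 0.0ms @ 0 + 833.333ms (3/2)
2. 833.333ms @ 3/2 + 833.333ms (3/2)
3. 1666.667ms @ 3 + 555.556ms (1)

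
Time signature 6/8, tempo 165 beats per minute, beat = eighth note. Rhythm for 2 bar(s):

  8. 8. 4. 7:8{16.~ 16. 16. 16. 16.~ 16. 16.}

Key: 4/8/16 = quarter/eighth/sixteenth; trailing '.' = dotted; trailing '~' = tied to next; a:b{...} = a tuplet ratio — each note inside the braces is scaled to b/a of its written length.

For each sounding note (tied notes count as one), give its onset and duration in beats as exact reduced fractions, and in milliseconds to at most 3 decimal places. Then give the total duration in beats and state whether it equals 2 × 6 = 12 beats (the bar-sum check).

1) 0.0ms=0b +545.455ms=3/2b
2) 545.455ms=3/2b +545.455ms=3/2b
3) 1090.909ms=3b +1090.909ms=3b
4) 2181.818ms=6b +623.377ms=12/7b
5) 2805.195ms=54/7b +311.688ms=6/7b
6) 3116.883ms=60/7b +311.688ms=6/7b
7) 3428.571ms=66/7b +623.377ms=12/7b
8) 4051.948ms=78/7b +311.688ms=6/7b
Σ=12b of 12 (165bpm 6/8) — PASS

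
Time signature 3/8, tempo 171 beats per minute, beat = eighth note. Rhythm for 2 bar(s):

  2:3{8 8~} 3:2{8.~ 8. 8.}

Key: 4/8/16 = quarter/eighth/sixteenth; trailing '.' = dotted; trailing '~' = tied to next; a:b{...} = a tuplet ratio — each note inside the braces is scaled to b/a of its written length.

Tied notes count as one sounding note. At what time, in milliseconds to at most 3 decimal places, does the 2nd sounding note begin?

note 2 onset = 3/2b = 526.316ms

1. 0.0ms @ 0 + 526.316ms (3/2)
2. 526.316ms @ 3/2 + 1228.07ms (7/2)
3. 1754.386ms @ 5 + 350.877ms (1)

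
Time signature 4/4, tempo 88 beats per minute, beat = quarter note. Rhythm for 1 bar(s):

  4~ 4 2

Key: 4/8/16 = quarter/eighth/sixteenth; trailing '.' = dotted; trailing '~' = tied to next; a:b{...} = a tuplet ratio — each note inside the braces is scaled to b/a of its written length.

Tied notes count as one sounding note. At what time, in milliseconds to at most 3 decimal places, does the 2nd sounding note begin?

note 2 onset = 2b = 1363.636ms

1. 0.0ms @ 0 + 1363.636ms (2)
2. 1363.636ms @ 2 + 1363.636ms (2)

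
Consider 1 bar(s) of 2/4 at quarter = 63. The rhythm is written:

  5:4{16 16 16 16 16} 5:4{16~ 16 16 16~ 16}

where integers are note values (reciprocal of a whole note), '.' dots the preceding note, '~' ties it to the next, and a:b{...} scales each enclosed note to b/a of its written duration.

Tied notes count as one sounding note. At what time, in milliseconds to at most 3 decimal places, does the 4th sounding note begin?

1. 0.0ms @ 0 + 190.476ms (1/5)
2. 190.476ms @ 1/5 + 190.476ms (1/5)
3. 380.952ms @ 2/5 + 190.476ms (1/5)
4. 571.429ms @ 3/5 + 190.476ms (1/5)
5. 761.905ms @ 4/5 + 190.476ms (1/5)
6. 952.381ms @ 1 + 380.952ms (2/5)
7. 1333.333ms @ 7/5 + 190.476ms (1/5)
8. 1523.81ms @ 8/5 + 380.952ms (2/5)

note 4 onset = 3/5b = 571.429ms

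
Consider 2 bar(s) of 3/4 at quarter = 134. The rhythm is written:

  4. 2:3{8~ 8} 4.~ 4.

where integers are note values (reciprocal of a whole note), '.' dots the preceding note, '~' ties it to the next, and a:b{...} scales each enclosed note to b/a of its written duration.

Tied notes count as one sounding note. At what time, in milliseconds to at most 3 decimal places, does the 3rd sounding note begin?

note 3 onset = 3b = 1343.284ms

1. 0.0ms @ 0 + 671.642ms (3/2)
2. 671.642ms @ 3/2 + 671.642ms (3/2)
3. 1343.284ms @ 3 + 1343.284ms (3)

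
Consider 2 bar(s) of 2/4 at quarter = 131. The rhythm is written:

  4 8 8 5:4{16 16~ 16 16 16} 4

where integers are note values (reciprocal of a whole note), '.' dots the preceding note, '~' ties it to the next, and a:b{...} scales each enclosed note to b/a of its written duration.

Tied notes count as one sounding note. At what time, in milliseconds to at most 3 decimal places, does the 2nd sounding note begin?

1. 0.0ms @ 0 + 458.015ms (1)
2. 458.015ms @ 1 + 229.008ms (1/2)
3. 687.023ms @ 3/2 + 229.008ms (1/2)
4. 916.031ms @ 2 + 91.603ms (1/5)
5. 1007.634ms @ 11/5 + 183.206ms (2/5)
6. 1190.84ms @ 13/5 + 91.603ms (1/5)
7. 1282.443ms @ 14/5 + 91.603ms (1/5)
8. 1374.046ms @ 3 + 458.015ms (1)

note 2 onset = 1b = 458.015ms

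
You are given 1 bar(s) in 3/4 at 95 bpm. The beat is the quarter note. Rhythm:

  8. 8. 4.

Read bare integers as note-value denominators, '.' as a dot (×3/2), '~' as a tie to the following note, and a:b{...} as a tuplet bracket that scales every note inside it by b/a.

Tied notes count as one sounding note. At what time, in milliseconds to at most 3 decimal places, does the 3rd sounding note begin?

1. 0.0ms @ 0 + 473.684ms (3/4)
2. 473.684ms @ 3/4 + 473.684ms (3/4)
3. 947.368ms @ 3/2 + 947.368ms (3/2)

note 3 onset = 3/2b = 947.368ms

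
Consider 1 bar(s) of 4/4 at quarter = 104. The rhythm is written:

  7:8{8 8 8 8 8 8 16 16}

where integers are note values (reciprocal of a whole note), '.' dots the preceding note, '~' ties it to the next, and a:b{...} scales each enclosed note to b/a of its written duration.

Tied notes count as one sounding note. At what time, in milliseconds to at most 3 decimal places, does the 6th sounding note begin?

1. 0.0ms @ 0 + 329.67ms (4/7)
2. 329.67ms @ 4/7 + 329.67ms (4/7)
3. 659.341ms @ 8/7 + 329.67ms (4/7)
4. 989.011ms @ 12/7 + 329.67ms (4/7)
5. 1318.681ms @ 16/7 + 329.67ms (4/7)
6. 1648.352ms @ 20/7 + 329.67ms (4/7)
7. 1978.022ms @ 24/7 + 164.835ms (2/7)
8. 2142.857ms @ 26/7 + 164.835ms (2/7)

note 6 onset = 20/7b = 1648.352ms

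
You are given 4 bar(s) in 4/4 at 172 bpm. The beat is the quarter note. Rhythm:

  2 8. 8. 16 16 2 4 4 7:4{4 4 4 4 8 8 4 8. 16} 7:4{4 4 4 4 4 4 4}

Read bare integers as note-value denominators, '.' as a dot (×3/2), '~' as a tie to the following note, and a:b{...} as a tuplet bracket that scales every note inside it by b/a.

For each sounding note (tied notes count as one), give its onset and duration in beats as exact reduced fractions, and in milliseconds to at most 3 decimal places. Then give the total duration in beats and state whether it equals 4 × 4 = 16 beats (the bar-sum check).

1) 0.0ms=0b +697.674ms=2b
2) 697.674ms=2b +261.628ms=3/4b
3) 959.302ms=11/4b +261.628ms=3/4b
4) 1220.93ms=7/2b +87.209ms=1/4b
5) 1308.14ms=15/4b +87.209ms=1/4b
6) 1395.349ms=4b +697.674ms=2b
7) 2093.023ms=6b +348.837ms=1b
8) 2441.86ms=7b +348.837ms=1b
9) 2790.698ms=8b +199.336ms=4/7b
10) 2990.033ms=60/7b +199.336ms=4/7b
11) 3189.369ms=64/7b +199.336ms=4/7b
12) 3388.704ms=68/7b +199.336ms=4/7b
13) 3588.04ms=72/7b +99.668ms=2/7b
14) 3687.708ms=74/7b +99.668ms=2/7b
15) 3787.375ms=76/7b +199.336ms=4/7b
16) 3986.711ms=80/7b +149.502ms=3/7b
17) 4136.213ms=83/7b +49.834ms=1/7b
18) 4186.047ms=12b +199.336ms=4/7b
19) 4385.382ms=88/7b +199.336ms=4/7b
20) 4584.718ms=92/7b +199.336ms=4/7b
21) 4784.053ms=96/7b +199.336ms=4/7b
22) 4983.389ms=100/7b +199.336ms=4/7b
23) 5182.724ms=104/7b +199.336ms=4/7b
24) 5382.06ms=108/7b +199.336ms=4/7b
Σ=16b of 16 (172bpm 4/4) — PASS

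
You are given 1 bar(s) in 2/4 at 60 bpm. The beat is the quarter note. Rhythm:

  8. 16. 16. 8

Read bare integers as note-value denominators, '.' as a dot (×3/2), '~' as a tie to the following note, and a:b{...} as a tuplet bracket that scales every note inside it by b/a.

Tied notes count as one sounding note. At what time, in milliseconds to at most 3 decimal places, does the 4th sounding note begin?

note 4 onset = 3/2b = 1500.0ms

1. 0.0ms @ 0 + 750.0ms (3/4)
2. 750.0ms @ 3/4 + 375.0ms (3/8)
3. 1125.0ms @ 9/8 + 375.0ms (3/8)
4. 1500.0ms @ 3/2 + 500.0ms (1/2)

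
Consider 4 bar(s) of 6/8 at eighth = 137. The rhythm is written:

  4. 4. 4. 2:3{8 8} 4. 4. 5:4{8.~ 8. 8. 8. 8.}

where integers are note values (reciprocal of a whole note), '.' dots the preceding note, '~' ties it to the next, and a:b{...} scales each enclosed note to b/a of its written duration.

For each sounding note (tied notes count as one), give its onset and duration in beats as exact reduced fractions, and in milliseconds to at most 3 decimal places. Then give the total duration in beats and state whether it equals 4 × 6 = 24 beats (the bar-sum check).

1) 0.0ms=0b +1313.869ms=3b
2) 1313.869ms=3b +1313.869ms=3b
3) 2627.737ms=6b +1313.869ms=3b
4) 3941.606ms=9b +656.934ms=3/2b
5) 4598.54ms=21/2b +656.934ms=3/2b
6) 5255.474ms=12b +1313.869ms=3b
7) 6569.343ms=15b +1313.869ms=3b
8) 7883.212ms=18b +1051.095ms=12/5b
9) 8934.307ms=102/5b +525.547ms=6/5b
10) 9459.854ms=108/5b +525.547ms=6/5b
11) 9985.401ms=114/5b +525.547ms=6/5b
Σ=24b of 24 (137bpm 6/8) — PASS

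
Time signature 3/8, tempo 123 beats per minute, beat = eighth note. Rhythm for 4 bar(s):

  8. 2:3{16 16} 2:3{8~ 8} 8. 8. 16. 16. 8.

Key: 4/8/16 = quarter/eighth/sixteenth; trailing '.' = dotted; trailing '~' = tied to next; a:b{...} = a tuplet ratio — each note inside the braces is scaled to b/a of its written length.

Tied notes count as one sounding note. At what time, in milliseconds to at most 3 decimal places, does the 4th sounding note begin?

note 4 onset = 3b = 1463.415ms

1. 0.0ms @ 0 + 731.707ms (3/2)
2. 731.707ms @ 3/2 + 365.854ms (3/4)
3. 1097.561ms @ 9/4 + 365.854ms (3/4)
4. 1463.415ms @ 3 + 1463.415ms (3)
5. 2926.829ms @ 6 + 731.707ms (3/2)
6. 3658.537ms @ 15/2 + 731.707ms (3/2)
7. 4390.244ms @ 9 + 365.854ms (3/4)
8. 4756.098ms @ 39/4 + 365.854ms (3/4)
9. 5121.951ms @ 21/2 + 731.707ms (3/2)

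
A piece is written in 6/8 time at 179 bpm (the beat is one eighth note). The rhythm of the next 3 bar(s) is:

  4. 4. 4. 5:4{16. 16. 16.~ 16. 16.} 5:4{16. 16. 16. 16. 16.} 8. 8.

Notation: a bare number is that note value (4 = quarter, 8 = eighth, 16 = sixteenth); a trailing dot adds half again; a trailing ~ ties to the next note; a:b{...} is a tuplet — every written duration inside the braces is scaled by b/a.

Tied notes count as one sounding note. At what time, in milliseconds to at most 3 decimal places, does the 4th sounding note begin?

1. 0.0ms @ 0 + 1005.587ms (3)
2. 1005.587ms @ 3 + 1005.587ms (3)
3. 2011.173ms @ 6 + 1005.587ms (3)
4. 3016.76ms @ 9 + 201.117ms (3/5)
5. 3217.877ms @ 48/5 + 201.117ms (3/5)
6. 3418.994ms @ 51/5 + 402.235ms (6/5)
7. 3821.229ms @ 57/5 + 201.117ms (3/5)
8. 4022.346ms @ 12 + 201.117ms (3/5)
9. 4223.464ms @ 63/5 + 201.117ms (3/5)
10. 4424.581ms @ 66/5 + 201.117ms (3/5)
11. 4625.698ms @ 69/5 + 201.117ms (3/5)
12. 4826.816ms @ 72/5 + 201.117ms (3/5)
13. 5027.933ms @ 15 + 502.793ms (3/2)
14. 5530.726ms @ 33/2 + 502.793ms (3/2)

note 4 onset = 9b = 3016.76ms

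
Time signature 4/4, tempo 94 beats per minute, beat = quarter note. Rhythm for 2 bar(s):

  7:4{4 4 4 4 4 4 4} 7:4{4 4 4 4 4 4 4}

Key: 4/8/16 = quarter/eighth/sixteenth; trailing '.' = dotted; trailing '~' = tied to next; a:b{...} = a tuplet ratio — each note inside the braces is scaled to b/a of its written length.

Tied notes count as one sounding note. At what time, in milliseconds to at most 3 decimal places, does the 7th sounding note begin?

note 7 onset = 24/7b = 2188.45ms

1. 0.0ms @ 0 + 364.742ms (4/7)
2. 364.742ms @ 4/7 + 364.742ms (4/7)
3. 729.483ms @ 8/7 + 364.742ms (4/7)
4. 1094.225ms @ 12/7 + 364.742ms (4/7)
5. 1458.967ms @ 16/7 + 364.742ms (4/7)
6. 1823.708ms @ 20/7 + 364.742ms (4/7)
7. 2188.45ms @ 24/7 + 364.742ms (4/7)
8. 2553.191ms @ 4 + 364.742ms (4/7)
9. 2917.933ms @ 32/7 + 364.742ms (4/7)
10. 3282.675ms @ 36/7 + 364.742ms (4/7)
11. 3647.416ms @ 40/7 + 364.742ms (4/7)
12. 4012.158ms @ 44/7 + 364.742ms (4/7)
13. 4376.9ms @ 48/7 + 364.742ms (4/7)
14. 4741.641ms @ 52/7 + 364.742ms (4/7)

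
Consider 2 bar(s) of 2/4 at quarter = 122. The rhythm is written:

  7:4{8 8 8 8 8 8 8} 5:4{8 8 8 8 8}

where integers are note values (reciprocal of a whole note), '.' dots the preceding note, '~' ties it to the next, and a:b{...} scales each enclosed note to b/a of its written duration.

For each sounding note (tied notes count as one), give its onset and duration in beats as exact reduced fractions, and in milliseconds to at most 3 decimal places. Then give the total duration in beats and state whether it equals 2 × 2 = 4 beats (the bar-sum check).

1) 0.0ms=0b +140.515ms=2/7b
2) 140.515ms=2/7b +140.515ms=2/7b
3) 281.03ms=4/7b +140.515ms=2/7b
4) 421.546ms=6/7b +140.515ms=2/7b
5) 562.061ms=8/7b +140.515ms=2/7b
6) 702.576ms=10/7b +140.515ms=2/7b
7) 843.091ms=12/7b +140.515ms=2/7b
8) 983.607ms=2b +196.721ms=2/5b
9) 1180.328ms=12/5b +196.721ms=2/5b
10) 1377.049ms=14/5b +196.721ms=2/5b
11) 1573.77ms=16/5b +196.721ms=2/5b
12) 1770.492ms=18/5b +196.721ms=2/5b
Σ=4b of 4 (122bpm 2/4) — PASS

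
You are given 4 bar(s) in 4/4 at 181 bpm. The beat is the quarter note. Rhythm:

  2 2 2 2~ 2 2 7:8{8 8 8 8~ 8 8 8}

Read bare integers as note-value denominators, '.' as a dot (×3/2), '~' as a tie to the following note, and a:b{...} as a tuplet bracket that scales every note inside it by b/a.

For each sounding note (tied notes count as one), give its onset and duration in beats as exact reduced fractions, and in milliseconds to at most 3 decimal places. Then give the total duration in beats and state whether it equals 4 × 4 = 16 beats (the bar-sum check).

1) 0.0ms=0b +662.983ms=2b
2) 662.983ms=2b +662.983ms=2b
3) 1325.967ms=4b +662.983ms=2b
4) 1988.95ms=6b +1325.967ms=4b
5) 3314.917ms=10b +662.983ms=2b
6) 3977.901ms=12b +189.424ms=4/7b
7) 4167.324ms=88/7b +189.424ms=4/7b
8) 4356.748ms=92/7b +189.424ms=4/7b
9) 4546.172ms=96/7b +378.848ms=8/7b
10) 4925.02ms=104/7b +189.424ms=4/7b
11) 5114.444ms=108/7b +189.424ms=4/7b
Σ=16b of 16 (181bpm 4/4) — PASS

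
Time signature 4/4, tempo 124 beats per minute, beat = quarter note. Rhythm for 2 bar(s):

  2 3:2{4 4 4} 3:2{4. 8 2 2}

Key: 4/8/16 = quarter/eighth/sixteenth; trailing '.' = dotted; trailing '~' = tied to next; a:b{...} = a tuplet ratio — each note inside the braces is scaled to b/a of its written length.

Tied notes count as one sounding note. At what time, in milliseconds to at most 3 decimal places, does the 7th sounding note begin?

1. 0.0ms @ 0 + 967.742ms (2)
2. 967.742ms @ 2 + 322.581ms (2/3)
3. 1290.323ms @ 8/3 + 322.581ms (2/3)
4. 1612.903ms @ 10/3 + 322.581ms (2/3)
5. 1935.484ms @ 4 + 483.871ms (1)
6. 2419.355ms @ 5 + 161.29ms (1/3)
7. 2580.645ms @ 16/3 + 645.161ms (4/3)
8. 3225.806ms @ 20/3 + 645.161ms (4/3)

note 7 onset = 16/3b = 2580.645ms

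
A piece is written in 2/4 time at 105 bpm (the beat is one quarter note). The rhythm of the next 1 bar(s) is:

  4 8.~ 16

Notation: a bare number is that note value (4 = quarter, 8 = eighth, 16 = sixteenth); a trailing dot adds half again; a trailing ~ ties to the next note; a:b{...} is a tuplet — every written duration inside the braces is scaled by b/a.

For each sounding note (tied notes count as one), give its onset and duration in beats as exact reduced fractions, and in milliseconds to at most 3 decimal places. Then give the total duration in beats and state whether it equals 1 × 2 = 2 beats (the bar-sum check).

1) 0.0ms=0b +571.429ms=1b
2) 571.429ms=1b +571.429ms=1b
Σ=2b of 2 (105bpm 2/4) — PASS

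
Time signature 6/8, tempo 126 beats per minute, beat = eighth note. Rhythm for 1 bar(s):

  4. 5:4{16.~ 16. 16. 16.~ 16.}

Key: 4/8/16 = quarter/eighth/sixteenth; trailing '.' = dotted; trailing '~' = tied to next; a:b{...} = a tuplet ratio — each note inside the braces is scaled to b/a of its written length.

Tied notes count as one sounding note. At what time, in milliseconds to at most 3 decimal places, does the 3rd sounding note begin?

1. 0.0ms @ 0 + 1428.571ms (3)
2. 1428.571ms @ 3 + 571.429ms (6/5)
3. 2000.0ms @ 21/5 + 285.714ms (3/5)
4. 2285.714ms @ 24/5 + 571.429ms (6/5)

note 3 onset = 21/5b = 2000.0ms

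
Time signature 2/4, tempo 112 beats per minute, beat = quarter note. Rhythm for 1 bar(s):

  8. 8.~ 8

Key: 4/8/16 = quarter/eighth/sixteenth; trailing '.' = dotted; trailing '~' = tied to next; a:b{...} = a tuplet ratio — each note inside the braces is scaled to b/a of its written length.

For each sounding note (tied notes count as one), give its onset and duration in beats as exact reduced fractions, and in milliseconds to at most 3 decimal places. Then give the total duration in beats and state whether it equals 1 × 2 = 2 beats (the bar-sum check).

1) 0.0ms=0b +401.786ms=3/4b
2) 401.786ms=3/4b +669.643ms=5/4b
Σ=2b of 2 (112bpm 2/4) — PASS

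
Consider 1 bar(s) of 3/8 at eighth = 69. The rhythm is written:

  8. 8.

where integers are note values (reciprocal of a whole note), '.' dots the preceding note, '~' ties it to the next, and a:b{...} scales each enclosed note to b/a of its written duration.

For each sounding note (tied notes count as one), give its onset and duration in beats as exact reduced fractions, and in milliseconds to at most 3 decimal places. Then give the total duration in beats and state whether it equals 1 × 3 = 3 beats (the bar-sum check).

1) 0.0ms=0b +1304.348ms=3/2b
2) 1304.348ms=3/2b +1304.348ms=3/2b
Σ=3b of 3 (69bpm 3/8) — PASS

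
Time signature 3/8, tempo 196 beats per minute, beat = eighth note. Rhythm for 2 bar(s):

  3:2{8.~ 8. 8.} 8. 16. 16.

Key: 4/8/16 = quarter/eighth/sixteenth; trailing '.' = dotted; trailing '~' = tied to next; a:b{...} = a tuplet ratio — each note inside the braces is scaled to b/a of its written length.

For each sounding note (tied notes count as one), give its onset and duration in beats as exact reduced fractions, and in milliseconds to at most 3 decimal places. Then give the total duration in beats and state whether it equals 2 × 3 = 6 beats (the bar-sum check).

1) 0.0ms=0b +612.245ms=2b
2) 612.245ms=2b +306.122ms=1b
3) 918.367ms=3b +459.184ms=3/2b
4) 1377.551ms=9/2b +229.592ms=3/4b
5) 1607.143ms=21/4b +229.592ms=3/4b
Σ=6b of 6 (196bpm 3/8) — PASS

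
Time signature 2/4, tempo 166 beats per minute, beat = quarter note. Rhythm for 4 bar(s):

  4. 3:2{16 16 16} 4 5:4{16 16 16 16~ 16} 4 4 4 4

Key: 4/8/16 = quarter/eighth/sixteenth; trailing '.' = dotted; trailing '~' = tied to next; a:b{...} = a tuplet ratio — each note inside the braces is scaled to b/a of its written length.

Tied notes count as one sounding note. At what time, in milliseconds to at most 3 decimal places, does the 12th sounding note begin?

1. 0.0ms @ 0 + 542.169ms (3/2)
2. 542.169ms @ 3/2 + 60.241ms (1/6)
3. 602.41ms @ 5/3 + 60.241ms (1/6)
4. 662.651ms @ 11/6 + 60.241ms (1/6)
5. 722.892ms @ 2 + 361.446ms (1)
6. 1084.337ms @ 3 + 72.289ms (1/5)
7. 1156.627ms @ 16/5 + 72.289ms (1/5)
8. 1228.916ms @ 17/5 + 72.289ms (1/5)
9. 1301.205ms @ 18/5 + 144.578ms (2/5)
10. 1445.783ms @ 4 + 361.446ms (1)
11. 1807.229ms @ 5 + 361.446ms (1)
12. 2168.675ms @ 6 + 361.446ms (1)
13. 2530.12ms @ 7 + 361.446ms (1)

note 12 onset = 6b = 2168.675ms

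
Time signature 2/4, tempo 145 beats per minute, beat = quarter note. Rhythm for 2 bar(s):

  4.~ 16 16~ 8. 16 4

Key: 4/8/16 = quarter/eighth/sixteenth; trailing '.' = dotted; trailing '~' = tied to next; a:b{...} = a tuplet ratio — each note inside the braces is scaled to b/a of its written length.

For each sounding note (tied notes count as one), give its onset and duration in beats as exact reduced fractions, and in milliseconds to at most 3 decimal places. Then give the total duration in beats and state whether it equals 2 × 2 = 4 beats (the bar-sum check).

1) 0.0ms=0b +724.138ms=7/4b
2) 724.138ms=7/4b +413.793ms=1b
3) 1137.931ms=11/4b +103.448ms=1/4b
4) 1241.379ms=3b +413.793ms=1b
Σ=4b of 4 (145bpm 2/4) — PASS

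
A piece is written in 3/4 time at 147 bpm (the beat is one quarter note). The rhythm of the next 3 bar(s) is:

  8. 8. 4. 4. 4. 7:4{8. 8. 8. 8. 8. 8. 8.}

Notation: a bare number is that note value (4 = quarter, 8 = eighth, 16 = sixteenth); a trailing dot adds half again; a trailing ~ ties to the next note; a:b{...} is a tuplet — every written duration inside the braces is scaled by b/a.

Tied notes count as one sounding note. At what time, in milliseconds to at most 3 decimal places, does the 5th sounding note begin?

1. 0.0ms @ 0 + 306.122ms (3/4)
2. 306.122ms @ 3/4 + 306.122ms (3/4)
3. 612.245ms @ 3/2 + 612.245ms (3/2)
4. 1224.49ms @ 3 + 612.245ms (3/2)
5. 1836.735ms @ 9/2 + 612.245ms (3/2)
6. 2448.98ms @ 6 + 174.927ms (3/7)
7. 2623.907ms @ 45/7 + 174.927ms (3/7)
8. 2798.834ms @ 48/7 + 174.927ms (3/7)
9. 2973.761ms @ 51/7 + 174.927ms (3/7)
10. 3148.688ms @ 54/7 + 174.927ms (3/7)
11. 3323.615ms @ 57/7 + 174.927ms (3/7)
12. 3498.542ms @ 60/7 + 174.927ms (3/7)

note 5 onset = 9/2b = 1836.735ms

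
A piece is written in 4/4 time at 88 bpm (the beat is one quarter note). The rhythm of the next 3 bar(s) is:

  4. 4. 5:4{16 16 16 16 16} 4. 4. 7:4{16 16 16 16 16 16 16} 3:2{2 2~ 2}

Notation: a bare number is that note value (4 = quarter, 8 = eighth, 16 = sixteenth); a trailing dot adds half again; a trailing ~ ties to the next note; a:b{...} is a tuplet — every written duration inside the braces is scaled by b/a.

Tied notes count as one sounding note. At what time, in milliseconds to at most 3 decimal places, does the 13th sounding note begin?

note 13 onset = 52/7b = 5064.935ms

1. 0.0ms @ 0 + 1022.727ms (3/2)
2. 1022.727ms @ 3/2 + 1022.727ms (3/2)
3. 2045.455ms @ 3 + 136.364ms (1/5)
4. 2181.818ms @ 16/5 + 136.364ms (1/5)
5. 2318.182ms @ 17/5 + 136.364ms (1/5)
6. 2454.545ms @ 18/5 + 136.364ms (1/5)
7. 2590.909ms @ 19/5 + 136.364ms (1/5)
8. 2727.273ms @ 4 + 1022.727ms (3/2)
9. 3750.0ms @ 11/2 + 1022.727ms (3/2)
10. 4772.727ms @ 7 + 97.403ms (1/7)
11. 4870.13ms @ 50/7 + 97.403ms (1/7)
12. 4967.532ms @ 51/7 + 97.403ms (1/7)
13. 5064.935ms @ 52/7 + 97.403ms (1/7)
14. 5162.338ms @ 53/7 + 97.403ms (1/7)
15. 5259.74ms @ 54/7 + 97.403ms (1/7)
16. 5357.143ms @ 55/7 + 97.403ms (1/7)
17. 5454.545ms @ 8 + 909.091ms (4/3)
18. 6363.636ms @ 28/3 + 1818.182ms (8/3)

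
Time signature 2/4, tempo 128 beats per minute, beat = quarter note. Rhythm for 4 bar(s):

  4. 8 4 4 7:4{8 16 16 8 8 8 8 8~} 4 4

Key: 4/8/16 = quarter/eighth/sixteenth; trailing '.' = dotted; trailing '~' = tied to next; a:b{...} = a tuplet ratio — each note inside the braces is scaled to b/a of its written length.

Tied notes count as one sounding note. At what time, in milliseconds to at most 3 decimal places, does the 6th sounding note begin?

note 6 onset = 30/7b = 2008.929ms

1. 0.0ms @ 0 + 703.125ms (3/2)
2. 703.125ms @ 3/2 + 234.375ms (1/2)
3. 937.5ms @ 2 + 468.75ms (1)
4. 1406.25ms @ 3 + 468.75ms (1)
5. 1875.0ms @ 4 + 133.929ms (2/7)
6. 2008.929ms @ 30/7 + 66.964ms (1/7)
7. 2075.893ms @ 31/7 + 66.964ms (1/7)
8. 2142.857ms @ 32/7 + 133.929ms (2/7)
9. 2276.786ms @ 34/7 + 133.929ms (2/7)
10. 2410.714ms @ 36/7 + 133.929ms (2/7)
11. 2544.643ms @ 38/7 + 133.929ms (2/7)
12. 2678.571ms @ 40/7 + 602.679ms (9/7)
13. 3281.25ms @ 7 + 468.75ms (1)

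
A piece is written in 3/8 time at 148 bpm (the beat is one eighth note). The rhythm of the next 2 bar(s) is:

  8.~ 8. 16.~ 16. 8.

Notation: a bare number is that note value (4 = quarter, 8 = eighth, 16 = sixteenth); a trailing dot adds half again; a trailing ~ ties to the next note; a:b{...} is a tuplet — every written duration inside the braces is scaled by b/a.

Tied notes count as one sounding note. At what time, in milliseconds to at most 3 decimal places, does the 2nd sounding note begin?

note 2 onset = 3b = 1216.216ms

1. 0.0ms @ 0 + 1216.216ms (3)
2. 1216.216ms @ 3 + 608.108ms (3/2)
3. 1824.324ms @ 9/2 + 608.108ms (3/2)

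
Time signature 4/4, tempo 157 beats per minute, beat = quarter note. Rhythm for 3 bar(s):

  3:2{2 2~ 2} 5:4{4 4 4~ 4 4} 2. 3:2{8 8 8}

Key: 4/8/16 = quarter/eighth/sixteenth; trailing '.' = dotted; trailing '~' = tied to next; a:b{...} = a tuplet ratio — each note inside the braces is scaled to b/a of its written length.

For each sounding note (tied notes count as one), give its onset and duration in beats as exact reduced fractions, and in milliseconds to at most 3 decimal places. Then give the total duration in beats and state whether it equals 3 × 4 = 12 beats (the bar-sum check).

1) 0.0ms=0b +509.554ms=4/3b
2) 509.554ms=4/3b +1019.108ms=8/3b
3) 1528.662ms=4b +305.732ms=4/5b
4) 1834.395ms=24/5b +305.732ms=4/5b
5) 2140.127ms=28/5b +611.465ms=8/5b
6) 2751.592ms=36/5b +305.732ms=4/5b
7) 3057.325ms=8b +1146.497ms=3b
8) 4203.822ms=11b +127.389ms=1/3b
9) 4331.21ms=34/3b +127.389ms=1/3b
10) 4458.599ms=35/3b +127.389ms=1/3b
Σ=12b of 12 (157bpm 4/4) — PASS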